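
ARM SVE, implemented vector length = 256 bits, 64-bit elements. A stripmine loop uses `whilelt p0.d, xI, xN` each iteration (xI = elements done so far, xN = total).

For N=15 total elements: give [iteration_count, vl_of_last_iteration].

[iterations, last_vl] = [4, 3]

256-bit reg / 64-bit elem → 4 lanes
N=15: ⌈15/4⌉ = 4 iters; last vl = 15 − 3×4 = 3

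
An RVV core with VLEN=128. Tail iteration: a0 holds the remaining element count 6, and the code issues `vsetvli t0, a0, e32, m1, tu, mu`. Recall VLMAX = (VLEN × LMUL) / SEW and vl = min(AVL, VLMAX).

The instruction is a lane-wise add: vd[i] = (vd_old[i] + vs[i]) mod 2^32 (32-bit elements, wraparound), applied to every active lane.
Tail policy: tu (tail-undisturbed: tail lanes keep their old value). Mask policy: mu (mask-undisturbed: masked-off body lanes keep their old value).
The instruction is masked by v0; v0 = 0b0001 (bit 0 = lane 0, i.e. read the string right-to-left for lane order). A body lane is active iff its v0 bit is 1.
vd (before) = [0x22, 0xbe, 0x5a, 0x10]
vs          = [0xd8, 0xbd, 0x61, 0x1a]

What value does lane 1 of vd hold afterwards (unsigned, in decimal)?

lanes per group: 128·1/32 = 4
vl ← min(6, 4) = 4
  i=0: add(0x22,0xd8) → 250
  i=1: mask-off/keep → 190
  i=2: mask-off/keep → 90
  i=3: mask-off/keep → 16

vd[1] = 190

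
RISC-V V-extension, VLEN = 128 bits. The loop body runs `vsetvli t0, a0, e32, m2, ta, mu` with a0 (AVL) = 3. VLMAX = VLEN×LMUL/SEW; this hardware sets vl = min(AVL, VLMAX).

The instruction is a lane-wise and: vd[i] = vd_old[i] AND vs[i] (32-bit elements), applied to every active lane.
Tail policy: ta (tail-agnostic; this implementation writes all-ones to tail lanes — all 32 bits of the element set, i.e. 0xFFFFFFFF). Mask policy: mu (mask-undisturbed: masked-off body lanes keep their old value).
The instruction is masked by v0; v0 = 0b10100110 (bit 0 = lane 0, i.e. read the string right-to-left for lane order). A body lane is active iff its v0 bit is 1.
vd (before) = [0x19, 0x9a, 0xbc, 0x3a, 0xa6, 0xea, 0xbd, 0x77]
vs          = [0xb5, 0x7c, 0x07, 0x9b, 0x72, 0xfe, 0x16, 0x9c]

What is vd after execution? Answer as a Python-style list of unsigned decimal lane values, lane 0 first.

vd = [25, 24, 4, 4294967295, 4294967295, 4294967295, 4294967295, 4294967295]

lanes per group: 128·2/32 = 8
vl = min(AVL, VLMAX) = min(3, 8) = 3
[0] mask-off/keep = 0x19
[1] and(0x9a,0x7c) = 0x18
[2] and(0xbc,0x07) = 0x04
[3] tail/ones = 0xffffffff
[4] tail/ones = 0xffffffff
[5] tail/ones = 0xffffffff
[6] tail/ones = 0xffffffff
[7] tail/ones = 0xffffffff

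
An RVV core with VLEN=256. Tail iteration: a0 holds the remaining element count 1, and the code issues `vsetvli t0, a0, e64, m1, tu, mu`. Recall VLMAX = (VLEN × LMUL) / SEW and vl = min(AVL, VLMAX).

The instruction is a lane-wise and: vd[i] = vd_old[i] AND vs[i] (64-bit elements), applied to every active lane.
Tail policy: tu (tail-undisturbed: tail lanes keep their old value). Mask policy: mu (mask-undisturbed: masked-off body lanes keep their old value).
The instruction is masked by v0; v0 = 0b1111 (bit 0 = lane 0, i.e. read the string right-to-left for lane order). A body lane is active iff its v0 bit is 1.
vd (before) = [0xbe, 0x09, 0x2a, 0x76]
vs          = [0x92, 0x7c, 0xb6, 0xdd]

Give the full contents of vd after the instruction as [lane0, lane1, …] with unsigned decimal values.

lanes per group: 256·1/64 = 4
vl = min(AVL, VLMAX) = min(1, 4) = 1
lane  0: and(0xbe,0x92) ⇒ 0x92
lane  1: tail/keep ⇒ 0x09
lane  2: tail/keep ⇒ 0x2a
lane  3: tail/keep ⇒ 0x76

vd = [146, 9, 42, 118]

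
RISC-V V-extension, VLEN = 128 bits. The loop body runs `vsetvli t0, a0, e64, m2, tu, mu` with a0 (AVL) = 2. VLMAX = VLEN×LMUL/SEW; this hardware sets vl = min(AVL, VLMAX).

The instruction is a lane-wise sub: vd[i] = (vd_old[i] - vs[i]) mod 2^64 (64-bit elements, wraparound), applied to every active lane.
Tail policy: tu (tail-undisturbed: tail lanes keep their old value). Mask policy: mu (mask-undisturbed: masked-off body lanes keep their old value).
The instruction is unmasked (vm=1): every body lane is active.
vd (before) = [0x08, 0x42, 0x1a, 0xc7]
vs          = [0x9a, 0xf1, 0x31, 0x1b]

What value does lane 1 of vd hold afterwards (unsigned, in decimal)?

vd[1] = 18446744073709551441

lanes per group: 128·2/64 = 4
vl ← min(2, 4) = 2
vd[0] sub(0x08,0x9a) -> 0xffffffffffffff6e
vd[1] sub(0x42,0xf1) -> 0xffffffffffffff51
vd[2] tail/keep -> 0x1a
vd[3] tail/keep -> 0xc7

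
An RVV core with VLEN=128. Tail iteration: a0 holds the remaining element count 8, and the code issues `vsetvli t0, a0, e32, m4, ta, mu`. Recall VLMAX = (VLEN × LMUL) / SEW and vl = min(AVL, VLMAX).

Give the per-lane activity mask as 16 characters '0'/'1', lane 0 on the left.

VLMAX = VLEN×LMUL/SEW = 128×4/32 = 16
vl = min(AVL, VLMAX) = min(8, 16) = 8
bits (lane 0 leftmost): 1111111100000000

predicate = 1111111100000000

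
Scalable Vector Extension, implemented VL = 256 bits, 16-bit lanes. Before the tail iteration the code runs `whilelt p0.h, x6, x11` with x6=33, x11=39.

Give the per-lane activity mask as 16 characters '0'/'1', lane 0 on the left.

256-bit reg / 16-bit elem → 16 lanes
active while 33+j < 39, i.e. j ∈ [0,6) capped at 16 ⇒ 6
bits (lane 0 leftmost): 1111110000000000

predicate = 1111110000000000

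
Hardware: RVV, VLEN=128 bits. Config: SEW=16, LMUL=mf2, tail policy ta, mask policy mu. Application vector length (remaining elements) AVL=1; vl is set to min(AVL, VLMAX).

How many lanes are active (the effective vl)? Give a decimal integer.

vl = 1

VLMAX = (128 × 1/2) / 16 = 4 lanes
vl ← min(1, 4) = 1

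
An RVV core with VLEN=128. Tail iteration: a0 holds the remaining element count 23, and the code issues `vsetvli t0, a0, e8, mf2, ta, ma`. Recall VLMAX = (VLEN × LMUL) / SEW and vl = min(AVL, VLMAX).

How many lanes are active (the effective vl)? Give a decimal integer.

vl = 8

VLMAX = (128 × 1/2) / 8 = 8 lanes
vl = min(AVL, VLMAX) = min(23, 8) = 8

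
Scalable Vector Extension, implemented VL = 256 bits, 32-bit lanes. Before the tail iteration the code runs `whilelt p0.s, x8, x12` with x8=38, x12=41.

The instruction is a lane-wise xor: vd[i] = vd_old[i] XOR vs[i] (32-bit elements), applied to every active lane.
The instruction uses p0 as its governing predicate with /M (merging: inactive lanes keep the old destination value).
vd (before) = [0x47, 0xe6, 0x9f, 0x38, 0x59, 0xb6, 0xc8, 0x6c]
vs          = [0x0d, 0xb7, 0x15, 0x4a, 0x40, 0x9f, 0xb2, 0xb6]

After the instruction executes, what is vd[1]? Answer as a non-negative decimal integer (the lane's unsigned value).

vd[1] = 81

256-bit reg / 32-bit elem → 8 lanes
whilelt: lane j active iff 38+j < 41 → j < 3 → 3 active
vd[0] xor(0x47,0x0d) -> 0x4a
vd[1] xor(0xe6,0xb7) -> 0x51
vd[2] xor(0x9f,0x15) -> 0x8a
vd[3] tail/keep -> 0x38
vd[4] tail/keep -> 0x59
vd[5] tail/keep -> 0xb6
vd[6] tail/keep -> 0xc8
vd[7] tail/keep -> 0x6c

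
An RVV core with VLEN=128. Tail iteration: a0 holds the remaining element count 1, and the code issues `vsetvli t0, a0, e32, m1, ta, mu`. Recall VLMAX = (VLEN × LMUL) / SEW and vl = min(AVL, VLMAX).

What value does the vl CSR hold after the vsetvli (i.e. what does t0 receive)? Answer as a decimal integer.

vl = 1

VLMAX = (128 × 1) / 32 = 4 lanes
vl = min(AVL, VLMAX) = min(1, 4) = 1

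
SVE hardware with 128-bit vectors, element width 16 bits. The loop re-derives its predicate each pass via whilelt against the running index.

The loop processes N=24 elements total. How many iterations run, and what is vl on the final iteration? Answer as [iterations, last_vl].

lane count: 128 div 16 = 8
iterations = ceil(24/8) = 3; final-pass vl = 8

[iterations, last_vl] = [3, 8]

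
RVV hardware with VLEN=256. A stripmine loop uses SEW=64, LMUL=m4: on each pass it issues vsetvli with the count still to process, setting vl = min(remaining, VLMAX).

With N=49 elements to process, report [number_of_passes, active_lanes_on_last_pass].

[iterations, last_vl] = [4, 1]

VLMAX = (256 × 4) / 64 = 16 lanes
iterations = ceil(49/16) = 4; final-pass vl = 1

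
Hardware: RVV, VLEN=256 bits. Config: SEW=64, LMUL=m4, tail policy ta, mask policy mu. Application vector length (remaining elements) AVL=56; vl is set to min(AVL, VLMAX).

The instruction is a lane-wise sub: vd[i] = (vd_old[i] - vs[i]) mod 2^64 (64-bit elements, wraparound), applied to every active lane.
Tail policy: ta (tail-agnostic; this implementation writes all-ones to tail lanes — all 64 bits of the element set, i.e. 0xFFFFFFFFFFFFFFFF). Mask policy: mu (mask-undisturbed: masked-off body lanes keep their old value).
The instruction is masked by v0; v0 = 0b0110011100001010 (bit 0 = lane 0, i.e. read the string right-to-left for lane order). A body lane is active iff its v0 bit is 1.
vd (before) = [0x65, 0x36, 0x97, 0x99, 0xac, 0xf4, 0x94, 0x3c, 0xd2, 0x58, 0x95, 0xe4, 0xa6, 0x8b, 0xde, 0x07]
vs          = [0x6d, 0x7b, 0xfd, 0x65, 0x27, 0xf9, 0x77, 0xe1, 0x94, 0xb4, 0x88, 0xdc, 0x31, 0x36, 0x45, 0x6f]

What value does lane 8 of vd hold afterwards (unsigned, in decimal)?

VLMAX = VLEN×LMUL/SEW = 256×4/64 = 16
AVL=56 > VLMAX=16, so vl = 16
lane  0: mask-off/keep ⇒ 0x65
lane  1: sub(0x36,0x7b) ⇒ 0xffffffffffffffbb
lane  2: mask-off/keep ⇒ 0x97
lane  3: sub(0x99,0x65) ⇒ 0x34
lane  4: mask-off/keep ⇒ 0xac
lane  5: mask-off/keep ⇒ 0xf4
lane  6: mask-off/keep ⇒ 0x94
lane  7: mask-off/keep ⇒ 0x3c
lane  8: sub(0xd2,0x94) ⇒ 0x3e
lane  9: sub(0x58,0xb4) ⇒ 0xffffffffffffffa4
lane 10: sub(0x95,0x88) ⇒ 0x0d
lane 11: mask-off/keep ⇒ 0xe4
lane 12: mask-off/keep ⇒ 0xa6
lane 13: sub(0x8b,0x36) ⇒ 0x55
lane 14: sub(0xde,0x45) ⇒ 0x99
lane 15: mask-off/keep ⇒ 0x07

vd[8] = 62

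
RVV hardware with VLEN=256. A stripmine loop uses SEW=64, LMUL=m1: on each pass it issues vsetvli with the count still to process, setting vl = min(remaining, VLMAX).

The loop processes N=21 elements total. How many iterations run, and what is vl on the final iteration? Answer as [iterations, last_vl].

[iterations, last_vl] = [6, 1]

VLMAX = (256 × 1) / 64 = 4 lanes
N=21: ⌈21/4⌉ = 6 iters; last vl = 21 − 5×4 = 1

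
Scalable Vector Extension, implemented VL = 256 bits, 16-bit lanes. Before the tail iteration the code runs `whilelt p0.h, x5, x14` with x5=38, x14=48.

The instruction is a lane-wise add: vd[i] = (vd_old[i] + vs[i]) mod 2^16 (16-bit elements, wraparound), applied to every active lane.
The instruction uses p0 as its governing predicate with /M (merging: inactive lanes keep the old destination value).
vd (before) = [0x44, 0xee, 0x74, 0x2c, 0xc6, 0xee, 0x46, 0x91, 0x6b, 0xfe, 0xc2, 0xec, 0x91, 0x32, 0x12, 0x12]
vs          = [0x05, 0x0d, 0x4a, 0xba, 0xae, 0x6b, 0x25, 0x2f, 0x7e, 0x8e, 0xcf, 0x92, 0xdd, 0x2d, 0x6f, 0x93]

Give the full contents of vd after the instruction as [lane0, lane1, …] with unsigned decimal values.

vd = [73, 251, 190, 230, 372, 345, 107, 192, 233, 396, 194, 236, 145, 50, 18, 18]

register lanes = 256/16 = 16
p0[j] = (38+j < 48); true for j=0..9 → 10 lanes set
  i=0: add(0x44,0x05) → 73
  i=1: add(0xee,0x0d) → 251
  i=2: add(0x74,0x4a) → 190
  i=3: add(0x2c,0xba) → 230
  i=4: add(0xc6,0xae) → 372
  i=5: add(0xee,0x6b) → 345
  i=6: add(0x46,0x25) → 107
  i=7: add(0x91,0x2f) → 192
  i=8: add(0x6b,0x7e) → 233
  i=9: add(0xfe,0x8e) → 396
  i=10: tail/keep → 194
  i=11: tail/keep → 236
  i=12: tail/keep → 145
  i=13: tail/keep → 50
  i=14: tail/keep → 18
  i=15: tail/keep → 18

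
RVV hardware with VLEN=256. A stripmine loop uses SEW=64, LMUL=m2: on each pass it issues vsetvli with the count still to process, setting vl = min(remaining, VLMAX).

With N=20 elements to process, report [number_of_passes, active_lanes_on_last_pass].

[iterations, last_vl] = [3, 4]

lanes per group: 256·2/64 = 8
N=20: ⌈20/8⌉ = 3 iters; last vl = 20 − 2×8 = 4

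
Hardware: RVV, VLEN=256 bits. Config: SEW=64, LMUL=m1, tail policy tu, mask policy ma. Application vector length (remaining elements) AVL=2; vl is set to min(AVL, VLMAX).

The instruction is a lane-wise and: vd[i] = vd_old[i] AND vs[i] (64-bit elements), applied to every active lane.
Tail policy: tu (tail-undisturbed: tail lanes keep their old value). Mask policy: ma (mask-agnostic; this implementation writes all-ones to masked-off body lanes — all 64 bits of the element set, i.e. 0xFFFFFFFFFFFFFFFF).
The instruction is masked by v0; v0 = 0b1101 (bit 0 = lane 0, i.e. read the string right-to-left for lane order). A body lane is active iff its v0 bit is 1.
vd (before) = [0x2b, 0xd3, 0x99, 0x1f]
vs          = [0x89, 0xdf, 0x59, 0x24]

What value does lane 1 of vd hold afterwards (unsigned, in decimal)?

vd[1] = 18446744073709551615

VLMAX = (256 × 1) / 64 = 4 lanes
vl = min(AVL, VLMAX) = min(2, 4) = 2
[0] and(0x2b,0x89) = 0x09
[1] mask-off/ones = 0xffffffffffffffff
[2] tail/keep = 0x99
[3] tail/keep = 0x1f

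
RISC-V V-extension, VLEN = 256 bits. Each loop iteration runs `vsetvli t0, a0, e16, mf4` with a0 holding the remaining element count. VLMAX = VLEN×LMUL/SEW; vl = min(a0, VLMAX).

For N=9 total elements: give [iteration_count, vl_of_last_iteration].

lanes per group: 256·1/4/16 = 4
9 elements at 4/iter → 3 passes, remainder 1 on the last

[iterations, last_vl] = [3, 1]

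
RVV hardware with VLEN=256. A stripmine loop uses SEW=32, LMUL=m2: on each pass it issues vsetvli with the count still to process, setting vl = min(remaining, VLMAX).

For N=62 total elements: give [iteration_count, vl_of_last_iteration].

VLMAX = VLEN×LMUL/SEW = 256×2/32 = 16
N=62: ⌈62/16⌉ = 4 iters; last vl = 62 − 3×16 = 14

[iterations, last_vl] = [4, 14]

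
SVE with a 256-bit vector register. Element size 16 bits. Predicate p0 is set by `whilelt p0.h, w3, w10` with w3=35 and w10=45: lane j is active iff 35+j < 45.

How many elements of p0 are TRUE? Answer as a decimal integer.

vl = 10

register lanes = 256/16 = 16
active while 35+j < 45, i.e. j ∈ [0,10) capped at 16 ⇒ 10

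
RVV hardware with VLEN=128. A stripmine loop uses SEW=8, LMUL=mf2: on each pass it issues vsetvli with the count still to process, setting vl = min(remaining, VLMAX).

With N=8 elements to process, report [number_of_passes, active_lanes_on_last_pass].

[iterations, last_vl] = [1, 8]

lanes per group: 128·1/2/8 = 8
iterations = ceil(8/8) = 1; final-pass vl = 8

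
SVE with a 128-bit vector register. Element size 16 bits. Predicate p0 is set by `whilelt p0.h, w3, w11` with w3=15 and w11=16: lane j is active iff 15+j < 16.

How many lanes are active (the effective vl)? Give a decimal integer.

vl = 1

register lanes = 128/16 = 8
p0[j] = (15+j < 16); true for j=0..0 → 1 lanes set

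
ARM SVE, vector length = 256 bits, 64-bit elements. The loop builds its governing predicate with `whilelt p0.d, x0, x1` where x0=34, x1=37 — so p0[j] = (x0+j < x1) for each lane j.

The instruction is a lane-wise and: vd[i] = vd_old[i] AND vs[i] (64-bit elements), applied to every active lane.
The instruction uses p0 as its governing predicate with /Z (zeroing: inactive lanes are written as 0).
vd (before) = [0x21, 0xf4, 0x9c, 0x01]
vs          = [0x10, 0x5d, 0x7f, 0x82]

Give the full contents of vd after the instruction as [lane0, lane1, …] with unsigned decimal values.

vd = [0, 84, 28, 0]

lane count: 256 div 64 = 4
whilelt: lane j active iff 34+j < 37 → j < 3 → 3 active
  i=0: and(0x21,0x10) → 0
  i=1: and(0xf4,0x5d) → 84
  i=2: and(0x9c,0x7f) → 28
  i=3: tail/zero → 0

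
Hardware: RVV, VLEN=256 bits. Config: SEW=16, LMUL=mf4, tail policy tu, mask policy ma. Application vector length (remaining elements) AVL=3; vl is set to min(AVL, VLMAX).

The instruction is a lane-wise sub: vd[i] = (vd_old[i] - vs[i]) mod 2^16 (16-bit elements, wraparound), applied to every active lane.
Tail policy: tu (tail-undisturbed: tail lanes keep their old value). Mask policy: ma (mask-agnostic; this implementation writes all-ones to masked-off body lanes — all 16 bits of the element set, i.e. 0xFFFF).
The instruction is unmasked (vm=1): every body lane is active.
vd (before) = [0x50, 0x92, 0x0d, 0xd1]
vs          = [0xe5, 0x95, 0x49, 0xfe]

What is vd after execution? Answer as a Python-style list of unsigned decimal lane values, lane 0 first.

vd = [65387, 65533, 65476, 209]

VLMAX = VLEN×LMUL/SEW = 256×1/4/16 = 4
AVL=3 ≤ VLMAX=4, so vl = 3
lane  0: sub(0x50,0xe5) ⇒ 0xff6b
lane  1: sub(0x92,0x95) ⇒ 0xfffd
lane  2: sub(0x0d,0x49) ⇒ 0xffc4
lane  3: tail/keep ⇒ 0xd1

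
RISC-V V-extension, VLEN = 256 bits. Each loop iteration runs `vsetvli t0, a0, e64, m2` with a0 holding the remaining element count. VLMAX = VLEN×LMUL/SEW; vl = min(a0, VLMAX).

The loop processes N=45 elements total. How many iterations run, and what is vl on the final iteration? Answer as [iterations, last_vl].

[iterations, last_vl] = [6, 5]

VLMAX = (256 × 2) / 64 = 8 lanes
45 elements at 8/iter → 6 passes, remainder 5 on the last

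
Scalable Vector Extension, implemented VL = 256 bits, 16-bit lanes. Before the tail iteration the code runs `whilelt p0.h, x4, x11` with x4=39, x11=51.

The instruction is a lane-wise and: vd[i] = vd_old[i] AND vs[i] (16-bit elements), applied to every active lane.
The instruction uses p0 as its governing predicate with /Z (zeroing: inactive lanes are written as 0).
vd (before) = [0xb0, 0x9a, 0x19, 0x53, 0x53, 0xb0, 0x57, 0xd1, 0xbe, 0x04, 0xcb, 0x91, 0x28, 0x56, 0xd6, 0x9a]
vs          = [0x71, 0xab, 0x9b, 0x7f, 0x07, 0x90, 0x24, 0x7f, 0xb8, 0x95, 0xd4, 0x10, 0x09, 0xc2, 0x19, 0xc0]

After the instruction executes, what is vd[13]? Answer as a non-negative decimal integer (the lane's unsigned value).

register lanes = 256/16 = 16
whilelt: lane j active iff 39+j < 51 → j < 12 → 12 active
lane  0: and(0xb0,0x71) ⇒ 0x30
lane  1: and(0x9a,0xab) ⇒ 0x8a
lane  2: and(0x19,0x9b) ⇒ 0x19
lane  3: and(0x53,0x7f) ⇒ 0x53
lane  4: and(0x53,0x07) ⇒ 0x03
lane  5: and(0xb0,0x90) ⇒ 0x90
lane  6: and(0x57,0x24) ⇒ 0x04
lane  7: and(0xd1,0x7f) ⇒ 0x51
lane  8: and(0xbe,0xb8) ⇒ 0xb8
lane  9: and(0x04,0x95) ⇒ 0x04
lane 10: and(0xcb,0xd4) ⇒ 0xc0
lane 11: and(0x91,0x10) ⇒ 0x10
lane 12: tail/zero ⇒ 0x00
lane 13: tail/zero ⇒ 0x00
lane 14: tail/zero ⇒ 0x00
lane 15: tail/zero ⇒ 0x00

vd[13] = 0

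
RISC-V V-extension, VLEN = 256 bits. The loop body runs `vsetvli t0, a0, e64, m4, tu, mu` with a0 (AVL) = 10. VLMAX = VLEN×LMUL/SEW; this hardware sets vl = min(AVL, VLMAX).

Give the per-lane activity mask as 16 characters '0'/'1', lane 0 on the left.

predicate = 1111111111000000

VLMAX = VLEN×LMUL/SEW = 256×4/64 = 16
vl ← min(10, 16) = 10
bits (lane 0 leftmost): 1111111111000000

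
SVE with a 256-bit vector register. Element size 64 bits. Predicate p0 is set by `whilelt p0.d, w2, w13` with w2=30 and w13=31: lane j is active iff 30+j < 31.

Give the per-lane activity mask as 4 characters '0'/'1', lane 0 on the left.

register lanes = 256/64 = 4
whilelt: lane j active iff 30+j < 31 → j < 1 → 1 active
bits (lane 0 leftmost): 1000

predicate = 1000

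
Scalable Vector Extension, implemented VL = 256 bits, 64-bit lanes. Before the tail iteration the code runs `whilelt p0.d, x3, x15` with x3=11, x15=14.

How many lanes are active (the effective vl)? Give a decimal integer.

256-bit reg / 64-bit elem → 4 lanes
active while 11+j < 14, i.e. j ∈ [0,3) capped at 4 ⇒ 3

vl = 3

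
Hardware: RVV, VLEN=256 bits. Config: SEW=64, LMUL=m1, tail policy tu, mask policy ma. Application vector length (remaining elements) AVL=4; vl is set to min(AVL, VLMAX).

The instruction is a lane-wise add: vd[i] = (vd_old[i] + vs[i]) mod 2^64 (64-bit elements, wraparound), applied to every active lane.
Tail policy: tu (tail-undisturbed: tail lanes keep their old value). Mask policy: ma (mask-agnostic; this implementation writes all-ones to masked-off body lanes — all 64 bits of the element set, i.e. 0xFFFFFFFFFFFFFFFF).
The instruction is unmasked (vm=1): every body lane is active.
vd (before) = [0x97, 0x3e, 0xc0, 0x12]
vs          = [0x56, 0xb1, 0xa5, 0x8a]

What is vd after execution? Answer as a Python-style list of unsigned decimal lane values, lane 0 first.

VLMAX = (256 × 1) / 64 = 4 lanes
vl = min(AVL, VLMAX) = min(4, 4) = 4
  i=0: add(0x97,0x56) → 237
  i=1: add(0x3e,0xb1) → 239
  i=2: add(0xc0,0xa5) → 357
  i=3: add(0x12,0x8a) → 156

vd = [237, 239, 357, 156]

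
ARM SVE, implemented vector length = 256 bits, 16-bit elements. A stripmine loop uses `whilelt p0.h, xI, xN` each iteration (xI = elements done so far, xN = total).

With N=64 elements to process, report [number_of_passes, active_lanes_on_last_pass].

256-bit reg / 16-bit elem → 16 lanes
64 elements at 16/iter → 4 passes, remainder 16 on the last

[iterations, last_vl] = [4, 16]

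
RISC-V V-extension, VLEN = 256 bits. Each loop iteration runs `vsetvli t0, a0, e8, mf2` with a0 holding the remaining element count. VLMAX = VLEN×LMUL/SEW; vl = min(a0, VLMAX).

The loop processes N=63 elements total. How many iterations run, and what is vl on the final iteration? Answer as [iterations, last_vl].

[iterations, last_vl] = [4, 15]

VLMAX = VLEN×LMUL/SEW = 256×1/2/8 = 16
63 elements at 16/iter → 4 passes, remainder 15 on the last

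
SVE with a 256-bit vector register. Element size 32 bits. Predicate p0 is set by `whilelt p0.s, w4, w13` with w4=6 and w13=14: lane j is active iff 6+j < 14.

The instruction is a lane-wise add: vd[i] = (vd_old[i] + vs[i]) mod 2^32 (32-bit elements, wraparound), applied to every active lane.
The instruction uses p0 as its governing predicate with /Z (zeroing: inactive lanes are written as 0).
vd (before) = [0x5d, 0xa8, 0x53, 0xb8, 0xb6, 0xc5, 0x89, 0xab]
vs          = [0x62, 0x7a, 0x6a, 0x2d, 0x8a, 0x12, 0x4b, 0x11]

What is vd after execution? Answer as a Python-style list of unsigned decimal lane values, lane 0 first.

lane count: 256 div 32 = 8
active while 6+j < 14, i.e. j ∈ [0,8) capped at 8 ⇒ 8
vd[0] add(0x5d,0x62) -> 0xbf
vd[1] add(0xa8,0x7a) -> 0x122
vd[2] add(0x53,0x6a) -> 0xbd
vd[3] add(0xb8,0x2d) -> 0xe5
vd[4] add(0xb6,0x8a) -> 0x140
vd[5] add(0xc5,0x12) -> 0xd7
vd[6] add(0x89,0x4b) -> 0xd4
vd[7] add(0xab,0x11) -> 0xbc

vd = [191, 290, 189, 229, 320, 215, 212, 188]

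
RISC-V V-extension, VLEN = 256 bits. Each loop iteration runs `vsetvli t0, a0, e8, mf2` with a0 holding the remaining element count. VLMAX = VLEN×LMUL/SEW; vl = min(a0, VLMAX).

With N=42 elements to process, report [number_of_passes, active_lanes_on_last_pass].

VLMAX = VLEN×LMUL/SEW = 256×1/2/8 = 16
iterations = ceil(42/16) = 3; final-pass vl = 10

[iterations, last_vl] = [3, 10]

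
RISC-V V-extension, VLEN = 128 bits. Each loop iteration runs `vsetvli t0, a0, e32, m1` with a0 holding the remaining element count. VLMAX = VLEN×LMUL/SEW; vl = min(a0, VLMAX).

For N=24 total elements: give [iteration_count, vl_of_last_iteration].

[iterations, last_vl] = [6, 4]

VLMAX = (128 × 1) / 32 = 4 lanes
iterations = ceil(24/4) = 6; final-pass vl = 4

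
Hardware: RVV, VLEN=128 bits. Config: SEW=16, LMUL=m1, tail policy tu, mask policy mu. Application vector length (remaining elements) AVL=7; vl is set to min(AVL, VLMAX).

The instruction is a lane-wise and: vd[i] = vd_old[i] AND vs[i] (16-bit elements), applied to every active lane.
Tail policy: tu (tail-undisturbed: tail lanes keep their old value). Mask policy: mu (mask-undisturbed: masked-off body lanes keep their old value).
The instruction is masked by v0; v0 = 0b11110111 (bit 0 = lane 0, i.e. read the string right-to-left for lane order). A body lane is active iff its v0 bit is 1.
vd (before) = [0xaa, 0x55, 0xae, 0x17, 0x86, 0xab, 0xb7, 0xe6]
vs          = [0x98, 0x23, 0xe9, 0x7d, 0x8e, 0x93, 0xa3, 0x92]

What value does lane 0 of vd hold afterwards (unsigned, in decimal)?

VLMAX = (128 × 1) / 16 = 8 lanes
vl ← min(7, 8) = 7
lane  0: and(0xaa,0x98) ⇒ 0x88
lane  1: and(0x55,0x23) ⇒ 0x01
lane  2: and(0xae,0xe9) ⇒ 0xa8
lane  3: mask-off/keep ⇒ 0x17
lane  4: and(0x86,0x8e) ⇒ 0x86
lane  5: and(0xab,0x93) ⇒ 0x83
lane  6: and(0xb7,0xa3) ⇒ 0xa3
lane  7: tail/keep ⇒ 0xe6

vd[0] = 136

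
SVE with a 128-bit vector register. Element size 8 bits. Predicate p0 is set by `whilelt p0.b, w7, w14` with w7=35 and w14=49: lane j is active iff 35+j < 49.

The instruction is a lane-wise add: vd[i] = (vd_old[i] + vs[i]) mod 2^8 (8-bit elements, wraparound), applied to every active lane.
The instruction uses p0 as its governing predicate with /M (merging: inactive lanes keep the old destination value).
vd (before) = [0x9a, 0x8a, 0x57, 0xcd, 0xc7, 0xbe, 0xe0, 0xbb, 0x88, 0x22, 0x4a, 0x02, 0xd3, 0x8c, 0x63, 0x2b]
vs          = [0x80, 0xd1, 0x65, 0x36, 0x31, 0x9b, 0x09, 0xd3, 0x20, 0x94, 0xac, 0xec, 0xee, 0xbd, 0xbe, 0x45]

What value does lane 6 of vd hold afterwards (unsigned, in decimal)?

vd[6] = 233

register lanes = 128/8 = 16
whilelt: lane j active iff 35+j < 49 → j < 14 → 14 active
[0] add(0x9a,0x80) = 0x1a
[1] add(0x8a,0xd1) = 0x5b
[2] add(0x57,0x65) = 0xbc
[3] add(0xcd,0x36) = 0x03
[4] add(0xc7,0x31) = 0xf8
[5] add(0xbe,0x9b) = 0x59
[6] add(0xe0,0x09) = 0xe9
[7] add(0xbb,0xd3) = 0x8e
[8] add(0x88,0x20) = 0xa8
[9] add(0x22,0x94) = 0xb6
[10] add(0x4a,0xac) = 0xf6
[11] add(0x02,0xec) = 0xee
[12] add(0xd3,0xee) = 0xc1
[13] add(0x8c,0xbd) = 0x49
[14] tail/keep = 0x63
[15] tail/keep = 0x2b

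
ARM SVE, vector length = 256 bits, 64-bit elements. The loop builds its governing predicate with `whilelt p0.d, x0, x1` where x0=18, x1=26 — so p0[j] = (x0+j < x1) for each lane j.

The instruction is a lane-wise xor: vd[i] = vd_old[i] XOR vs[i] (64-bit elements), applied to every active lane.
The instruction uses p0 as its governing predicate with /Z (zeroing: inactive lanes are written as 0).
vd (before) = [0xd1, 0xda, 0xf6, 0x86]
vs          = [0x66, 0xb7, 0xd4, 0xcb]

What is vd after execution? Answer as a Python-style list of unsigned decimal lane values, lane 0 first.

vd = [183, 109, 34, 77]

register lanes = 256/64 = 4
active while 18+j < 26, i.e. j ∈ [0,8) capped at 4 ⇒ 4
  i=0: xor(0xd1,0x66) → 183
  i=1: xor(0xda,0xb7) → 109
  i=2: xor(0xf6,0xd4) → 34
  i=3: xor(0x86,0xcb) → 77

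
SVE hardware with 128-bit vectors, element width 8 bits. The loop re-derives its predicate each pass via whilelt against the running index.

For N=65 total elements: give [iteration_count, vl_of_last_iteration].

register lanes = 128/8 = 16
N=65: ⌈65/16⌉ = 5 iters; last vl = 65 − 4×16 = 1

[iterations, last_vl] = [5, 1]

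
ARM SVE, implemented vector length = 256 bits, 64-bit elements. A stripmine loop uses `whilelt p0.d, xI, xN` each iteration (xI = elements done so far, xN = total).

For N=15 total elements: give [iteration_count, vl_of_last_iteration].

register lanes = 256/64 = 4
N=15: ⌈15/4⌉ = 4 iters; last vl = 15 − 3×4 = 3

[iterations, last_vl] = [4, 3]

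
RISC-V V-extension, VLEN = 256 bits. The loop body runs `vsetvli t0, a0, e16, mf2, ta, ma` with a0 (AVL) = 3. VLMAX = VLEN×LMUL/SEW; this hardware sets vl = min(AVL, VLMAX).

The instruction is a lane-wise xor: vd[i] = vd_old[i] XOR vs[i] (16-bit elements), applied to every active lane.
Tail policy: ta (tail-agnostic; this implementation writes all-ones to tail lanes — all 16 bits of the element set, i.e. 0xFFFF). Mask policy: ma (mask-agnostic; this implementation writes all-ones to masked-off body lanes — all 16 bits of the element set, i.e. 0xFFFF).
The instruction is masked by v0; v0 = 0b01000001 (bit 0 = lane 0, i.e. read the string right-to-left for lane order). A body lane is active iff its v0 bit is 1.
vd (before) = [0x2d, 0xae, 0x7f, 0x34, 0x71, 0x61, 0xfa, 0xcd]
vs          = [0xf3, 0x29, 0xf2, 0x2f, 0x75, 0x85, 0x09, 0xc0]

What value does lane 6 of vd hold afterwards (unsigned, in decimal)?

vd[6] = 65535

lanes per group: 256·1/2/16 = 8
AVL=3 ≤ VLMAX=8, so vl = 3
[0] xor(0x2d,0xf3) = 0xde
[1] mask-off/ones = 0xffff
[2] mask-off/ones = 0xffff
[3] tail/ones = 0xffff
[4] tail/ones = 0xffff
[5] tail/ones = 0xffff
[6] tail/ones = 0xffff
[7] tail/ones = 0xffff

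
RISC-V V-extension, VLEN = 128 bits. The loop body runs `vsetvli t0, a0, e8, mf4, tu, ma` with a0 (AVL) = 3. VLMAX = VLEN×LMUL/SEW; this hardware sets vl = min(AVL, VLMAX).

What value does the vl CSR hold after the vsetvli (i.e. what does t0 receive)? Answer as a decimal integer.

vl = 3

VLMAX = (128 × 1/4) / 8 = 4 lanes
vl ← min(3, 4) = 3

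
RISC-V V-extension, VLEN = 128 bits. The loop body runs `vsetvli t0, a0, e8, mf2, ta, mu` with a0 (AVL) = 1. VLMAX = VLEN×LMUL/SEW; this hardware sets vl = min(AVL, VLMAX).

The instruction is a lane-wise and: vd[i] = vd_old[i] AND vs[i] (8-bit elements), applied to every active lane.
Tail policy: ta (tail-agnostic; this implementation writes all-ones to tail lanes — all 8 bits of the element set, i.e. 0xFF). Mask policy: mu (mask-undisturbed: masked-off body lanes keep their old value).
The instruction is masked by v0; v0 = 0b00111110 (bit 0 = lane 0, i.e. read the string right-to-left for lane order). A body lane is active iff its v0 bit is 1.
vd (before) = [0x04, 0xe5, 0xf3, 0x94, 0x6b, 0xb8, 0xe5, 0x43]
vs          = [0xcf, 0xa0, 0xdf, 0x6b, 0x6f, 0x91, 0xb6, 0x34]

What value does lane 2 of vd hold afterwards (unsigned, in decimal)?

VLMAX = (128 × 1/2) / 8 = 8 lanes
vl = min(AVL, VLMAX) = min(1, 8) = 1
lane  0: mask-off/keep ⇒ 0x04
lane  1: tail/ones ⇒ 0xff
lane  2: tail/ones ⇒ 0xff
lane  3: tail/ones ⇒ 0xff
lane  4: tail/ones ⇒ 0xff
lane  5: tail/ones ⇒ 0xff
lane  6: tail/ones ⇒ 0xff
lane  7: tail/ones ⇒ 0xff

vd[2] = 255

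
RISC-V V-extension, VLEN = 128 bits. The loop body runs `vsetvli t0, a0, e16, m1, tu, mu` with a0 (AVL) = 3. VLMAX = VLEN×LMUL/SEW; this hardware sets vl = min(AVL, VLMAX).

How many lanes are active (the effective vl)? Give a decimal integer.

VLMAX = (128 × 1) / 16 = 8 lanes
vl = min(AVL, VLMAX) = min(3, 8) = 3

vl = 3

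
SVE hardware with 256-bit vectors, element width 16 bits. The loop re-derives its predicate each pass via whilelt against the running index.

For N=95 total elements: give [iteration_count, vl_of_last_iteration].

lane count: 256 div 16 = 16
N=95: ⌈95/16⌉ = 6 iters; last vl = 95 − 5×16 = 15

[iterations, last_vl] = [6, 15]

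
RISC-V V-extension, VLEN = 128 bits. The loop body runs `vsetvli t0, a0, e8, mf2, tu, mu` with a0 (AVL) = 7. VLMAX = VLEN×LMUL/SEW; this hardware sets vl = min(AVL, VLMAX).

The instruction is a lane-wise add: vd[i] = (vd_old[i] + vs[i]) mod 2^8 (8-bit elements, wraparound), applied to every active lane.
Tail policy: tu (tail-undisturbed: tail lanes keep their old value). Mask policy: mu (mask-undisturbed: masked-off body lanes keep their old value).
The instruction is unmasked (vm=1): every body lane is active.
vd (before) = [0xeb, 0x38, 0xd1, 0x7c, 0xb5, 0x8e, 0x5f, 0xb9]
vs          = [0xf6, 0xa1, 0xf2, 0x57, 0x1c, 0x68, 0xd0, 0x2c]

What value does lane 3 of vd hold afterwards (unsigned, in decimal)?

vd[3] = 211

VLMAX = (128 × 1/2) / 8 = 8 lanes
AVL=7 ≤ VLMAX=8, so vl = 7
[0] add(0xeb,0xf6) = 0xe1
[1] add(0x38,0xa1) = 0xd9
[2] add(0xd1,0xf2) = 0xc3
[3] add(0x7c,0x57) = 0xd3
[4] add(0xb5,0x1c) = 0xd1
[5] add(0x8e,0x68) = 0xf6
[6] add(0x5f,0xd0) = 0x2f
[7] tail/keep = 0xb9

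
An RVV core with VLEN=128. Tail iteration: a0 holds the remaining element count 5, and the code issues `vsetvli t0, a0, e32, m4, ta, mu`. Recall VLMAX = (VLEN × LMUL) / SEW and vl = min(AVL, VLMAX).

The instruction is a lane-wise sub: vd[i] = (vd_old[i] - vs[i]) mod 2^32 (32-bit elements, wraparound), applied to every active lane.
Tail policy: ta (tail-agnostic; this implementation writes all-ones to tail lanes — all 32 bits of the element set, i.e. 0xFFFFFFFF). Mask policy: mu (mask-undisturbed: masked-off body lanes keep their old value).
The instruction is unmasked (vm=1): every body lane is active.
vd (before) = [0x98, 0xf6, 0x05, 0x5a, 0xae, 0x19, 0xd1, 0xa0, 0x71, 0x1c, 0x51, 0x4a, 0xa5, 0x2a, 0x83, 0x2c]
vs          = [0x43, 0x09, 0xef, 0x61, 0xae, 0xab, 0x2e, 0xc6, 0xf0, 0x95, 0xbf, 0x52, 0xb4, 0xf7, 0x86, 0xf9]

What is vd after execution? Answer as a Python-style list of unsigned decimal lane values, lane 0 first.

vd = [85, 237, 4294967062, 4294967289, 0, 4294967295, 4294967295, 4294967295, 4294967295, 4294967295, 4294967295, 4294967295, 4294967295, 4294967295, 4294967295, 4294967295]

lanes per group: 128·4/32 = 16
vl ← min(5, 16) = 5
vd[0] sub(0x98,0x43) -> 0x55
vd[1] sub(0xf6,0x09) -> 0xed
vd[2] sub(0x05,0xef) -> 0xffffff16
vd[3] sub(0x5a,0x61) -> 0xfffffff9
vd[4] sub(0xae,0xae) -> 0x00
vd[5] tail/ones -> 0xffffffff
vd[6] tail/ones -> 0xffffffff
vd[7] tail/ones -> 0xffffffff
vd[8] tail/ones -> 0xffffffff
vd[9] tail/ones -> 0xffffffff
vd[10] tail/ones -> 0xffffffff
vd[11] tail/ones -> 0xffffffff
vd[12] tail/ones -> 0xffffffff
vd[13] tail/ones -> 0xffffffff
vd[14] tail/ones -> 0xffffffff
vd[15] tail/ones -> 0xffffffff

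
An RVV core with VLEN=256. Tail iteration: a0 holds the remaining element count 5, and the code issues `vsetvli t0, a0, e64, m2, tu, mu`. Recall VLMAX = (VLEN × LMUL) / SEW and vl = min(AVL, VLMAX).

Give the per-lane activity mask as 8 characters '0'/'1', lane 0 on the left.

predicate = 11111000

VLMAX = (256 × 2) / 64 = 8 lanes
vl ← min(5, 8) = 5
bits (lane 0 leftmost): 11111000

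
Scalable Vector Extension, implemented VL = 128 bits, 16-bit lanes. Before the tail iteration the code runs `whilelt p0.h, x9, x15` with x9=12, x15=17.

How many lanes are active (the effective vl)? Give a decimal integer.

register lanes = 128/16 = 8
whilelt: lane j active iff 12+j < 17 → j < 5 → 5 active

vl = 5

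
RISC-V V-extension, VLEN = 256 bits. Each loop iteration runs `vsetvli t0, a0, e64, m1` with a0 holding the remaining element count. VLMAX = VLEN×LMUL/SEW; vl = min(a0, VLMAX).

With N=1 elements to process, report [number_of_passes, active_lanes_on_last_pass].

[iterations, last_vl] = [1, 1]

lanes per group: 256·1/64 = 4
1 elements at 4/iter → 1 passes, remainder 1 on the last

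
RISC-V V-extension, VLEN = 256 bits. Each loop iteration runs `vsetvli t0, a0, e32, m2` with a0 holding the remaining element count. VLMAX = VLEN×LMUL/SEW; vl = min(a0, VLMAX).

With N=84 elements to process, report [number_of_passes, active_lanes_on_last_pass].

lanes per group: 256·2/32 = 16
84 elements at 16/iter → 6 passes, remainder 4 on the last

[iterations, last_vl] = [6, 4]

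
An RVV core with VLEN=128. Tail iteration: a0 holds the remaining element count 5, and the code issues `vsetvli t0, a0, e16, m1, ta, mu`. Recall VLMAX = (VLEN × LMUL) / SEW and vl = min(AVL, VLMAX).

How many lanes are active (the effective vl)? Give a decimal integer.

VLMAX = (128 × 1) / 16 = 8 lanes
AVL=5 ≤ VLMAX=8, so vl = 5

vl = 5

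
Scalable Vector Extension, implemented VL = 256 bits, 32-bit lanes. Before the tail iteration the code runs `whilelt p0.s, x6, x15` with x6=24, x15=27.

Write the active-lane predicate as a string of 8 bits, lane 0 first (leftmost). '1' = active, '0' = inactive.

predicate = 11100000

lane count: 256 div 32 = 8
whilelt: lane j active iff 24+j < 27 → j < 3 → 3 active
bits (lane 0 leftmost): 11100000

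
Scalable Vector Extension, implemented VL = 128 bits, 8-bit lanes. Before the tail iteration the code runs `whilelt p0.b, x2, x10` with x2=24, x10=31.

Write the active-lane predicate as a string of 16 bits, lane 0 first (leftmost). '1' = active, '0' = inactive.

register lanes = 128/8 = 16
active while 24+j < 31, i.e. j ∈ [0,7) capped at 16 ⇒ 7
bits (lane 0 leftmost): 1111111000000000

predicate = 1111111000000000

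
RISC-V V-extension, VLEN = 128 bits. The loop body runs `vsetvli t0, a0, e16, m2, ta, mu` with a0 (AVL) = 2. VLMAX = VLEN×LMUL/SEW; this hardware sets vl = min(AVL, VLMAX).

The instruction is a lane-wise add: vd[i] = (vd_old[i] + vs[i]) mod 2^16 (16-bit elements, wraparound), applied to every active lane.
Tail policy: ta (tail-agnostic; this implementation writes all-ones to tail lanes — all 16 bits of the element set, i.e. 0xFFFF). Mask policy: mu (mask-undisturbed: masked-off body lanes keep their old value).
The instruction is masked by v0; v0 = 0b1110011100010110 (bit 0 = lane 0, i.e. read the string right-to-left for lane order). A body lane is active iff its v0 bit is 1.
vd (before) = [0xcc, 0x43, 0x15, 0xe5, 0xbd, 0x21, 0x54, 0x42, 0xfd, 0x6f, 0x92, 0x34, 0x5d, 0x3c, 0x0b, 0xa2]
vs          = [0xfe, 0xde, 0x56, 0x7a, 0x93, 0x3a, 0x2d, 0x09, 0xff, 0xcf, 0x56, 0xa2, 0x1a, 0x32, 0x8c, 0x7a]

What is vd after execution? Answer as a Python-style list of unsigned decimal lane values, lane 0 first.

VLMAX = VLEN×LMUL/SEW = 128×2/16 = 16
AVL=2 ≤ VLMAX=16, so vl = 2
[0] mask-off/keep = 0xcc
[1] add(0x43,0xde) = 0x121
[2] tail/ones = 0xffff
[3] tail/ones = 0xffff
[4] tail/ones = 0xffff
[5] tail/ones = 0xffff
[6] tail/ones = 0xffff
[7] tail/ones = 0xffff
[8] tail/ones = 0xffff
[9] tail/ones = 0xffff
[10] tail/ones = 0xffff
[11] tail/ones = 0xffff
[12] tail/ones = 0xffff
[13] tail/ones = 0xffff
[14] tail/ones = 0xffff
[15] tail/ones = 0xffff

vd = [204, 289, 65535, 65535, 65535, 65535, 65535, 65535, 65535, 65535, 65535, 65535, 65535, 65535, 65535, 65535]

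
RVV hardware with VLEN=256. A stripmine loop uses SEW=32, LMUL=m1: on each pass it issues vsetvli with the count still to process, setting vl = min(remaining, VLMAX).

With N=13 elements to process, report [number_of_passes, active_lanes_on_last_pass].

[iterations, last_vl] = [2, 5]

VLMAX = (256 × 1) / 32 = 8 lanes
iterations = ceil(13/8) = 2; final-pass vl = 5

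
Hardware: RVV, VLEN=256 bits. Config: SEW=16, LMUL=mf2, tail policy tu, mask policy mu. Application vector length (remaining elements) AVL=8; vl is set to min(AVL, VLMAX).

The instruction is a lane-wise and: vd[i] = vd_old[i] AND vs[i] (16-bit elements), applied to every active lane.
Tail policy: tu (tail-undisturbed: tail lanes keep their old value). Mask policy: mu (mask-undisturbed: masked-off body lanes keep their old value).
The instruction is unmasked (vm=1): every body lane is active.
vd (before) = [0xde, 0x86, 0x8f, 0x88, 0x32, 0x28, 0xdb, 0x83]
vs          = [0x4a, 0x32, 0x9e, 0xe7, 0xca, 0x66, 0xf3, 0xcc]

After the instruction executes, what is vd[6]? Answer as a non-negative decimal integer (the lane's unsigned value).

vd[6] = 211

VLMAX = VLEN×LMUL/SEW = 256×1/2/16 = 8
AVL=8 ≤ VLMAX=8, so vl = 8
  i=0: and(0xde,0x4a) → 74
  i=1: and(0x86,0x32) → 2
  i=2: and(0x8f,0x9e) → 142
  i=3: and(0x88,0xe7) → 128
  i=4: and(0x32,0xca) → 2
  i=5: and(0x28,0x66) → 32
  i=6: and(0xdb,0xf3) → 211
  i=7: and(0x83,0xcc) → 128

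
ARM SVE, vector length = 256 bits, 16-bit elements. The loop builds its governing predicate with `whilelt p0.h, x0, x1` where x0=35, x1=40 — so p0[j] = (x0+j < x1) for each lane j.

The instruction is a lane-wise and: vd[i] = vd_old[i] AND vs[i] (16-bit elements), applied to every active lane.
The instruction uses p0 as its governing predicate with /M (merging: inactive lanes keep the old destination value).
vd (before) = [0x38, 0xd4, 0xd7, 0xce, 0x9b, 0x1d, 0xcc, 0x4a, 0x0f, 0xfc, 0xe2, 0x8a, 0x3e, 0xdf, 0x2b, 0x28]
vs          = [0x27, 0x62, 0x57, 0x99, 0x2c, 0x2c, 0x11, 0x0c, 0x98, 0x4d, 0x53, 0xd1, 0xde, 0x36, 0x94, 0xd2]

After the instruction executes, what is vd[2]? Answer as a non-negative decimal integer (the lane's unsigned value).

lane count: 256 div 16 = 16
whilelt: lane j active iff 35+j < 40 → j < 5 → 5 active
lane  0: and(0x38,0x27) ⇒ 0x20
lane  1: and(0xd4,0x62) ⇒ 0x40
lane  2: and(0xd7,0x57) ⇒ 0x57
lane  3: and(0xce,0x99) ⇒ 0x88
lane  4: and(0x9b,0x2c) ⇒ 0x08
lane  5: tail/keep ⇒ 0x1d
lane  6: tail/keep ⇒ 0xcc
lane  7: tail/keep ⇒ 0x4a
lane  8: tail/keep ⇒ 0x0f
lane  9: tail/keep ⇒ 0xfc
lane 10: tail/keep ⇒ 0xe2
lane 11: tail/keep ⇒ 0x8a
lane 12: tail/keep ⇒ 0x3e
lane 13: tail/keep ⇒ 0xdf
lane 14: tail/keep ⇒ 0x2b
lane 15: tail/keep ⇒ 0x28

vd[2] = 87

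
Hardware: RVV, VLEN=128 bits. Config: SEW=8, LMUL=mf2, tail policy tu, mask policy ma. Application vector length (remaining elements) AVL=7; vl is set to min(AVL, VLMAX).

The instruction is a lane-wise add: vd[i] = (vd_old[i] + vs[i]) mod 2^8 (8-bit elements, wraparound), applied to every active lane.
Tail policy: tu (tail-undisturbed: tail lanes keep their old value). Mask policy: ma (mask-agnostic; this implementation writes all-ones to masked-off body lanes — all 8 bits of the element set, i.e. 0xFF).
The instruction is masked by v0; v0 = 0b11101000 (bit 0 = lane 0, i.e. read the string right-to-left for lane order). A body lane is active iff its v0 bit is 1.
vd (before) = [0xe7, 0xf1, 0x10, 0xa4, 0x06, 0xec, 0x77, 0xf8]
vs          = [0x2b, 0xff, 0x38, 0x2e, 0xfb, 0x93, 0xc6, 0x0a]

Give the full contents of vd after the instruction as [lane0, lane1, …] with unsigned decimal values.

vd = [255, 255, 255, 210, 255, 127, 61, 248]

VLMAX = VLEN×LMUL/SEW = 128×1/2/8 = 8
AVL=7 ≤ VLMAX=8, so vl = 7
vd[0] mask-off/ones -> 0xff
vd[1] mask-off/ones -> 0xff
vd[2] mask-off/ones -> 0xff
vd[3] add(0xa4,0x2e) -> 0xd2
vd[4] mask-off/ones -> 0xff
vd[5] add(0xec,0x93) -> 0x7f
vd[6] add(0x77,0xc6) -> 0x3d
vd[7] tail/keep -> 0xf8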